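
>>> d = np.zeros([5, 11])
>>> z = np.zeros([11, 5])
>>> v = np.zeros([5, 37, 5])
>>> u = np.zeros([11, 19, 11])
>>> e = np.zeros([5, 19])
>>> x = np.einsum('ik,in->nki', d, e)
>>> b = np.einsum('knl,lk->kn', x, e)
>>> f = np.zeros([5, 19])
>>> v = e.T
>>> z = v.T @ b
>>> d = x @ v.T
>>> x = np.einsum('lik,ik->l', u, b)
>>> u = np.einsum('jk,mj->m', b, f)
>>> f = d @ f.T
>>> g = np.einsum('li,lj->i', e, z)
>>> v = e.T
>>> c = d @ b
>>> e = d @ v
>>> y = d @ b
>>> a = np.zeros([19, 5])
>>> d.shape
(19, 11, 19)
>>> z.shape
(5, 11)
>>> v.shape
(19, 5)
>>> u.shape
(5,)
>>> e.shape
(19, 11, 5)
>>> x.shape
(11,)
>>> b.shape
(19, 11)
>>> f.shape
(19, 11, 5)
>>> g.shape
(19,)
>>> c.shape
(19, 11, 11)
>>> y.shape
(19, 11, 11)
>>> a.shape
(19, 5)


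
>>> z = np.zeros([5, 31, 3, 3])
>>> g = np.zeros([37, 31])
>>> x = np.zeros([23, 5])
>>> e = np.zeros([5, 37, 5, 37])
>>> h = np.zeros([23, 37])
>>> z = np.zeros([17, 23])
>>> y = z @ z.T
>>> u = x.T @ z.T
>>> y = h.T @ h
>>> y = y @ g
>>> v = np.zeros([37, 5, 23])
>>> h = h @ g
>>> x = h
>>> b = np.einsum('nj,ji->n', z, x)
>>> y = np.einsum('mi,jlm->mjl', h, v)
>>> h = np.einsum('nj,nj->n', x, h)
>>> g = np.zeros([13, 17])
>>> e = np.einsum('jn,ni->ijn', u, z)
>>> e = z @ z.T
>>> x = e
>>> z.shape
(17, 23)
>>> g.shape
(13, 17)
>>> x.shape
(17, 17)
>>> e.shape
(17, 17)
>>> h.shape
(23,)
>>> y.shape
(23, 37, 5)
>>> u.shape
(5, 17)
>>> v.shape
(37, 5, 23)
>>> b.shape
(17,)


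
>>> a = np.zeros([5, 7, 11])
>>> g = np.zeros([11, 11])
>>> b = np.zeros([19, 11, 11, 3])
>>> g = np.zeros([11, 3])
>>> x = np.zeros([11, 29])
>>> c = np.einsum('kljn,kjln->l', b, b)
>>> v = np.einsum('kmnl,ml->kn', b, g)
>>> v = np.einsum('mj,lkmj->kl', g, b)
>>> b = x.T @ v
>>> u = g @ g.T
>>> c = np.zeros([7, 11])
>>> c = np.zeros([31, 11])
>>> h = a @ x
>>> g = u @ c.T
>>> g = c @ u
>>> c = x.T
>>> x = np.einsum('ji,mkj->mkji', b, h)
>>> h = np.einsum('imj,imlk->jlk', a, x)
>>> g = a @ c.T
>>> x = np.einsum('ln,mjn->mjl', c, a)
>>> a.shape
(5, 7, 11)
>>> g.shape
(5, 7, 29)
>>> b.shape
(29, 19)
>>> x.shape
(5, 7, 29)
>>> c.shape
(29, 11)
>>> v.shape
(11, 19)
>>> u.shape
(11, 11)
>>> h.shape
(11, 29, 19)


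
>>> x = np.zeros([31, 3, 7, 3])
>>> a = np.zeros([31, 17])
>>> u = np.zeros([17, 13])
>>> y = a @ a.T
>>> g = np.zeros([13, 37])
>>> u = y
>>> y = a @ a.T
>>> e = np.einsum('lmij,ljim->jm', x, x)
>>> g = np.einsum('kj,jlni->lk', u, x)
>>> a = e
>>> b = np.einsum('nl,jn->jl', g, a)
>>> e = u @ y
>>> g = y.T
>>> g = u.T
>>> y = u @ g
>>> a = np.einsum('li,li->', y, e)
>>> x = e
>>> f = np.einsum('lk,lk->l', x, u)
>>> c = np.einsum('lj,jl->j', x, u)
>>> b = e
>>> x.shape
(31, 31)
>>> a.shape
()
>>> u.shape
(31, 31)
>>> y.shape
(31, 31)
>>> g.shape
(31, 31)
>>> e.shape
(31, 31)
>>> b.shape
(31, 31)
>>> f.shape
(31,)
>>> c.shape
(31,)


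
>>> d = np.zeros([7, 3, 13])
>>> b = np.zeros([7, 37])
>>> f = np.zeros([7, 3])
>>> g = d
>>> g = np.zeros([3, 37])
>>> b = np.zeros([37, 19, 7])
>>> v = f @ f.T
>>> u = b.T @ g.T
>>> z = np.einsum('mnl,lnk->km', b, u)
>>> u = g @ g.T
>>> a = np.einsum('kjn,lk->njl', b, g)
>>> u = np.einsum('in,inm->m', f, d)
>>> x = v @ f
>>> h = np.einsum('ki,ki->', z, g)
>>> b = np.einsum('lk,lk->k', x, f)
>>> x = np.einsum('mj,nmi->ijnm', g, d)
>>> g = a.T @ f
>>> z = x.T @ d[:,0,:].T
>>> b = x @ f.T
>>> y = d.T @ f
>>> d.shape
(7, 3, 13)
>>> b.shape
(13, 37, 7, 7)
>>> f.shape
(7, 3)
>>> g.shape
(3, 19, 3)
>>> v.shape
(7, 7)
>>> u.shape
(13,)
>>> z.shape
(3, 7, 37, 7)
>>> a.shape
(7, 19, 3)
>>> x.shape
(13, 37, 7, 3)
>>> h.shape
()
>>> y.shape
(13, 3, 3)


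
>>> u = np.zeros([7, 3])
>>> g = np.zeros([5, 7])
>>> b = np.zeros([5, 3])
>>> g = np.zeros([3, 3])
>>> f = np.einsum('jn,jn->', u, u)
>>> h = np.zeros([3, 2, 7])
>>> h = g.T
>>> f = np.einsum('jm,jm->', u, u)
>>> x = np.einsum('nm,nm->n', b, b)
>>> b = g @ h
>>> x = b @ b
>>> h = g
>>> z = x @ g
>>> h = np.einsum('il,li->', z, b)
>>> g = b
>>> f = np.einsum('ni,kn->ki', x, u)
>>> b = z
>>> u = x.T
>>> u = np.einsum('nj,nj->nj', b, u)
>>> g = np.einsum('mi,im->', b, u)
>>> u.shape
(3, 3)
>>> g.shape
()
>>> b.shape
(3, 3)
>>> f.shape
(7, 3)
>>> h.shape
()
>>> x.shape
(3, 3)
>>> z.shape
(3, 3)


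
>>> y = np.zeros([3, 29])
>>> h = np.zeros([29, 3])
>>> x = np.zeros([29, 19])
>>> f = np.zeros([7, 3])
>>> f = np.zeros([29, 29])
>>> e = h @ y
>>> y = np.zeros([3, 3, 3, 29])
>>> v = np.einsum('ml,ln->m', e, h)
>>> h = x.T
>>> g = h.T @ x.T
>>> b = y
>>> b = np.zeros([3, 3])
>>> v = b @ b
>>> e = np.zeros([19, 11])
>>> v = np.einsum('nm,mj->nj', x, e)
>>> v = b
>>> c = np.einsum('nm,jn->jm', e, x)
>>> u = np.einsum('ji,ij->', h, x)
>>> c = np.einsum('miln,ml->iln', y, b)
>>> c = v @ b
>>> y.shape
(3, 3, 3, 29)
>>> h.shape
(19, 29)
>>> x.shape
(29, 19)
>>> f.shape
(29, 29)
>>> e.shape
(19, 11)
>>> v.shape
(3, 3)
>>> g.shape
(29, 29)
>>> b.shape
(3, 3)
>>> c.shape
(3, 3)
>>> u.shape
()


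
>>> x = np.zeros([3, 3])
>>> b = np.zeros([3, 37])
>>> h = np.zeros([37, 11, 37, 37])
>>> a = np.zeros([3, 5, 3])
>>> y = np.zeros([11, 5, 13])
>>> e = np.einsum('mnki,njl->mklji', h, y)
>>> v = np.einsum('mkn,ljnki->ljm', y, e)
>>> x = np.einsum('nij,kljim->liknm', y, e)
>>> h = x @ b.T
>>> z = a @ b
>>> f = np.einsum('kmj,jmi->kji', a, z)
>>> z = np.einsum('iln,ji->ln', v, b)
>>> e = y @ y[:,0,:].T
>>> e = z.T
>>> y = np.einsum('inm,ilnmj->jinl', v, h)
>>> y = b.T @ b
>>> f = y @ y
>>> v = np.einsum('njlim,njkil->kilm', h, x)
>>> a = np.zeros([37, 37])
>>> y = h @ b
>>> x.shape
(37, 5, 37, 11, 37)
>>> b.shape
(3, 37)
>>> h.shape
(37, 5, 37, 11, 3)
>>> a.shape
(37, 37)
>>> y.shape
(37, 5, 37, 11, 37)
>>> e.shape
(11, 37)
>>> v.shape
(37, 11, 37, 3)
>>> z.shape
(37, 11)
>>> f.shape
(37, 37)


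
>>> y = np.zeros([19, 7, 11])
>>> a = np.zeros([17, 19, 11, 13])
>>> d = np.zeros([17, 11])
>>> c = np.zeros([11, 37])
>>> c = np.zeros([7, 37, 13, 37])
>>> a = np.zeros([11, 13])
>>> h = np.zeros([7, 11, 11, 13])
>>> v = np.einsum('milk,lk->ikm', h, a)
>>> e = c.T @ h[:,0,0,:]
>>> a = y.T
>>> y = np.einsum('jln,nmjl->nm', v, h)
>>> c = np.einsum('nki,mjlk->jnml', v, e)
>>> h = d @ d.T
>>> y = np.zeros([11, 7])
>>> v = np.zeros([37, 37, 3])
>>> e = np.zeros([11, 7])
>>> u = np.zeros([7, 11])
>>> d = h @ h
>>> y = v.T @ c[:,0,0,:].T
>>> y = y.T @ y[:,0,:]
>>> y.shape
(13, 37, 13)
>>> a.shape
(11, 7, 19)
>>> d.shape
(17, 17)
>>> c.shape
(13, 11, 37, 37)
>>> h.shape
(17, 17)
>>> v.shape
(37, 37, 3)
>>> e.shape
(11, 7)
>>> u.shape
(7, 11)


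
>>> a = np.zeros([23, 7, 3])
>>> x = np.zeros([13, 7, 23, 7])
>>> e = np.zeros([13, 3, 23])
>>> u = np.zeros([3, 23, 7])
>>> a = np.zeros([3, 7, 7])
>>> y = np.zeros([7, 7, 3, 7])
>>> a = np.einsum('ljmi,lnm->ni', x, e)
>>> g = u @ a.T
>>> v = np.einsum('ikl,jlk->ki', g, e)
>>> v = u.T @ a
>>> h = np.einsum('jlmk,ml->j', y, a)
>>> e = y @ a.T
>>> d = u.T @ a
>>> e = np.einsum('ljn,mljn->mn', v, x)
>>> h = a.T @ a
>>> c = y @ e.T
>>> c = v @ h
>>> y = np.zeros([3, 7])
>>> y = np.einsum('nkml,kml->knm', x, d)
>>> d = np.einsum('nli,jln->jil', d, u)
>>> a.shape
(3, 7)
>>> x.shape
(13, 7, 23, 7)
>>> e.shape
(13, 7)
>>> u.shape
(3, 23, 7)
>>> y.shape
(7, 13, 23)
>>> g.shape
(3, 23, 3)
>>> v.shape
(7, 23, 7)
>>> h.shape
(7, 7)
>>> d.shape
(3, 7, 23)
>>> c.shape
(7, 23, 7)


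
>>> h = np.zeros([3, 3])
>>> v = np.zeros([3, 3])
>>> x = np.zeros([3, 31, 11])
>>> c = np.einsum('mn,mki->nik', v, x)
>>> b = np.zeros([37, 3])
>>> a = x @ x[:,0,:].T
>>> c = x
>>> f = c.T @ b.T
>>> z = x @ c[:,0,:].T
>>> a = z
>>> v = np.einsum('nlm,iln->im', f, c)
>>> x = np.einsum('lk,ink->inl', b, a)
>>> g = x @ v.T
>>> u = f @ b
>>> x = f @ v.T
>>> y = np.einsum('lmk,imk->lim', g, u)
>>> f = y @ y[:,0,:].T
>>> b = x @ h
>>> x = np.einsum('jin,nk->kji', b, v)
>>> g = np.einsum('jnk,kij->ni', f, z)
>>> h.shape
(3, 3)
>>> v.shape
(3, 37)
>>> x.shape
(37, 11, 31)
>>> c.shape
(3, 31, 11)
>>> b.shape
(11, 31, 3)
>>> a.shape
(3, 31, 3)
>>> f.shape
(3, 11, 3)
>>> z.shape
(3, 31, 3)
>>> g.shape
(11, 31)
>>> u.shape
(11, 31, 3)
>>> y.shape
(3, 11, 31)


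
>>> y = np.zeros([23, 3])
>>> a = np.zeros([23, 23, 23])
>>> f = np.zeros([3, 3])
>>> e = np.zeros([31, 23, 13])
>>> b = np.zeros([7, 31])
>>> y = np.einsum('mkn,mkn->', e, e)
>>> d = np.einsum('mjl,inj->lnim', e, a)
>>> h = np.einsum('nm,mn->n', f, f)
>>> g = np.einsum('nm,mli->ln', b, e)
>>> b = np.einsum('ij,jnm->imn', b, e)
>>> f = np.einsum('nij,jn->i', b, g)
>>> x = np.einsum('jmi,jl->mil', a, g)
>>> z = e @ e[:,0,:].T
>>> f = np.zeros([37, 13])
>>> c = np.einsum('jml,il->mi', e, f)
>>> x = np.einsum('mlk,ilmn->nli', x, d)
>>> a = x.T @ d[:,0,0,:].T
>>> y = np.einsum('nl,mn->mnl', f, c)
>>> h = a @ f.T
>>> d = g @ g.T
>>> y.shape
(23, 37, 13)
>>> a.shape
(13, 23, 13)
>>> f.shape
(37, 13)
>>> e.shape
(31, 23, 13)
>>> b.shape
(7, 13, 23)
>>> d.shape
(23, 23)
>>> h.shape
(13, 23, 37)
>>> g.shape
(23, 7)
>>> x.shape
(31, 23, 13)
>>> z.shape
(31, 23, 31)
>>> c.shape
(23, 37)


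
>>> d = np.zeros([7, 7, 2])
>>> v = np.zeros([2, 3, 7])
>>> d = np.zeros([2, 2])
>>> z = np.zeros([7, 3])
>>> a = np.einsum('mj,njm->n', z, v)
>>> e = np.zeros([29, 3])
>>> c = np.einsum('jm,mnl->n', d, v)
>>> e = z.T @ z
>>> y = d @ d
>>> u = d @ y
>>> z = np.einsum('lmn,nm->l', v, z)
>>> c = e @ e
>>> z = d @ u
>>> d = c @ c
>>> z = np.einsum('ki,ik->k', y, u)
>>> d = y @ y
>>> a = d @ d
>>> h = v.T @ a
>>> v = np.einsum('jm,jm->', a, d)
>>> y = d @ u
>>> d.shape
(2, 2)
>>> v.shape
()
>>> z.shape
(2,)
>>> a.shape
(2, 2)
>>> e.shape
(3, 3)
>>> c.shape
(3, 3)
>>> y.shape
(2, 2)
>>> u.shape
(2, 2)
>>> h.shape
(7, 3, 2)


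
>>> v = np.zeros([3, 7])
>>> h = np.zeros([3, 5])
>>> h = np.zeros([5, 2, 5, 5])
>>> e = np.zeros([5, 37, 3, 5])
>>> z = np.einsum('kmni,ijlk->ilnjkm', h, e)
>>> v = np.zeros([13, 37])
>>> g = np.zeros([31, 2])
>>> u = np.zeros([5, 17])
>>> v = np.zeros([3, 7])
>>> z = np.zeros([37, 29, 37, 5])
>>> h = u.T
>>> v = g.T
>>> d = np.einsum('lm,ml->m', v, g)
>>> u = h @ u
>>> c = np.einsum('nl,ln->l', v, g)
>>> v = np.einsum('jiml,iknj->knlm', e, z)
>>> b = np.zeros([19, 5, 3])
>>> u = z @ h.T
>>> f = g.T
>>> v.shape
(29, 37, 5, 3)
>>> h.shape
(17, 5)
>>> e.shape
(5, 37, 3, 5)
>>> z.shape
(37, 29, 37, 5)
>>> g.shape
(31, 2)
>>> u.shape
(37, 29, 37, 17)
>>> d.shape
(31,)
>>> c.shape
(31,)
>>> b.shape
(19, 5, 3)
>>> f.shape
(2, 31)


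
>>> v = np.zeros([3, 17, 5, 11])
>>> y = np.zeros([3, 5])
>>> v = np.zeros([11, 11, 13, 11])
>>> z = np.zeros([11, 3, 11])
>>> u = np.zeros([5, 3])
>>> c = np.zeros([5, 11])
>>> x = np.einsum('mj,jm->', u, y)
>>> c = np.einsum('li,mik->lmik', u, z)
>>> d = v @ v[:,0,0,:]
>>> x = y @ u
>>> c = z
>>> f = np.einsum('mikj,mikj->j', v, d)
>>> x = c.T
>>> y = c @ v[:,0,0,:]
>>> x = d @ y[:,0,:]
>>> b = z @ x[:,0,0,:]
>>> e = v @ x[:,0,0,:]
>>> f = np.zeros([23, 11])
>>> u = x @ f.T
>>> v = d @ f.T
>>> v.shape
(11, 11, 13, 23)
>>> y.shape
(11, 3, 11)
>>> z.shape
(11, 3, 11)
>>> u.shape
(11, 11, 13, 23)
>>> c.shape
(11, 3, 11)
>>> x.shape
(11, 11, 13, 11)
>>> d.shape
(11, 11, 13, 11)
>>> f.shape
(23, 11)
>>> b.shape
(11, 3, 11)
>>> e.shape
(11, 11, 13, 11)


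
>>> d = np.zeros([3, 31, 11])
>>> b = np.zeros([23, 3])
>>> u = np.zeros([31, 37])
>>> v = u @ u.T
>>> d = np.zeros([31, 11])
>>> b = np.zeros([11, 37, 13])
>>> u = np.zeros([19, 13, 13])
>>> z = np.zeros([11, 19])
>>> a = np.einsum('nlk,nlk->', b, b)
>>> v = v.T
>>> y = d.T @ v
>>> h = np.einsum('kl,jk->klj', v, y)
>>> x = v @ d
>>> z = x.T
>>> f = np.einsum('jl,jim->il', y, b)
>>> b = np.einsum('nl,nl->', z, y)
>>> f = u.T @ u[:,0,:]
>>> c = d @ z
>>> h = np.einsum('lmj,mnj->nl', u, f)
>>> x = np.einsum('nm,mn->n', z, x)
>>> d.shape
(31, 11)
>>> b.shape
()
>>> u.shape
(19, 13, 13)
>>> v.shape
(31, 31)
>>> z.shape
(11, 31)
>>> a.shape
()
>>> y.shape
(11, 31)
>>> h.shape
(13, 19)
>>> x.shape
(11,)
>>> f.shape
(13, 13, 13)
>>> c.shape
(31, 31)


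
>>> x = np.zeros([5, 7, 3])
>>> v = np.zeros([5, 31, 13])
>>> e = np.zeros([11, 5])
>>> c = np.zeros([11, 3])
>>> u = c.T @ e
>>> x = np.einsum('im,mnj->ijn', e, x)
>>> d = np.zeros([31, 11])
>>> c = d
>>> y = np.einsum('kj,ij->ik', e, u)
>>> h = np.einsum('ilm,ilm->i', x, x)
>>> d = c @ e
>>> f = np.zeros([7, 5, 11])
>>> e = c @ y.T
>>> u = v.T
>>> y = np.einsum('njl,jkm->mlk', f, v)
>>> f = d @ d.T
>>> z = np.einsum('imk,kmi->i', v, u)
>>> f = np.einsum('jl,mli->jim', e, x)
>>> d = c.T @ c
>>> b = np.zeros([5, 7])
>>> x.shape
(11, 3, 7)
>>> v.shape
(5, 31, 13)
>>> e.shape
(31, 3)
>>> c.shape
(31, 11)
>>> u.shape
(13, 31, 5)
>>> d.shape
(11, 11)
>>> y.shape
(13, 11, 31)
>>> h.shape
(11,)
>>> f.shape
(31, 7, 11)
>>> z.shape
(5,)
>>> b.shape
(5, 7)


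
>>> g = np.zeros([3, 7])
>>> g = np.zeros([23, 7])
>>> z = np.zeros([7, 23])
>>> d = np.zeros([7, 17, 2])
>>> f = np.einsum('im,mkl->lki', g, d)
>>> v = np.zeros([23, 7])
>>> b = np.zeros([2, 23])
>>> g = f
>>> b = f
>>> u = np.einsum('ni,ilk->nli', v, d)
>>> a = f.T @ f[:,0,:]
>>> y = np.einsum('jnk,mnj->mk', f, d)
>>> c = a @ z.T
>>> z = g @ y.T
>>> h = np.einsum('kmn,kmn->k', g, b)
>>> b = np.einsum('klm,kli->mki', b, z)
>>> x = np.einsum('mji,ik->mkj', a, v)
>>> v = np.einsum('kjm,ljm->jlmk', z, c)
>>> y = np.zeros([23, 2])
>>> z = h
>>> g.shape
(2, 17, 23)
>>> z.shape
(2,)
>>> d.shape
(7, 17, 2)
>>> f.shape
(2, 17, 23)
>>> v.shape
(17, 23, 7, 2)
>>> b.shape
(23, 2, 7)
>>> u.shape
(23, 17, 7)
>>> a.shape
(23, 17, 23)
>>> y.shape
(23, 2)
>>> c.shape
(23, 17, 7)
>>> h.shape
(2,)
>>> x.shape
(23, 7, 17)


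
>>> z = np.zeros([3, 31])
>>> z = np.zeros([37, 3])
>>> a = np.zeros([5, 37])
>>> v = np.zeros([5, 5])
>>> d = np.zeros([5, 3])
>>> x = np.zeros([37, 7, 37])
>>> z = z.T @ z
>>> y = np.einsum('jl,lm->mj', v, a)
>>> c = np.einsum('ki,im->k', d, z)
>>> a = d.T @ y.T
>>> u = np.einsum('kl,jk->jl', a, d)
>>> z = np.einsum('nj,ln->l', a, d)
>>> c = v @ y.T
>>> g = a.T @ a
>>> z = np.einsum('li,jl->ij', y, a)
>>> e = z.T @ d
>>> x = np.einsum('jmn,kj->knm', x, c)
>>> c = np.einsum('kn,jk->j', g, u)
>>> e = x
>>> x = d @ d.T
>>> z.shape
(5, 3)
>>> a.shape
(3, 37)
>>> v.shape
(5, 5)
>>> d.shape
(5, 3)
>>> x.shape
(5, 5)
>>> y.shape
(37, 5)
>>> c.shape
(5,)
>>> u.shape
(5, 37)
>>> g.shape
(37, 37)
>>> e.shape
(5, 37, 7)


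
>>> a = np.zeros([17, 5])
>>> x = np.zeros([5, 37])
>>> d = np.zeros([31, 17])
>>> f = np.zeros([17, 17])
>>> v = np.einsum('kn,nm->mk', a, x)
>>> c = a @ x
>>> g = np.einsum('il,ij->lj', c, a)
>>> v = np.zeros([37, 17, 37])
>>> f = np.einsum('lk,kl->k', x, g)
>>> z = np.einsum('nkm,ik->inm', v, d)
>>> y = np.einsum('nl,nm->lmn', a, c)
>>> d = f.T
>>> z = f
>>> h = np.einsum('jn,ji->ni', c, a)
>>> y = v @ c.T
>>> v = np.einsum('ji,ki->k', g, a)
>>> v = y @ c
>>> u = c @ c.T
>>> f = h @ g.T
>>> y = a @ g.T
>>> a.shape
(17, 5)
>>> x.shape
(5, 37)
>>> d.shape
(37,)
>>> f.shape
(37, 37)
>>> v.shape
(37, 17, 37)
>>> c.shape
(17, 37)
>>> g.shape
(37, 5)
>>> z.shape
(37,)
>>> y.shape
(17, 37)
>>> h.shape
(37, 5)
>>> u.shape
(17, 17)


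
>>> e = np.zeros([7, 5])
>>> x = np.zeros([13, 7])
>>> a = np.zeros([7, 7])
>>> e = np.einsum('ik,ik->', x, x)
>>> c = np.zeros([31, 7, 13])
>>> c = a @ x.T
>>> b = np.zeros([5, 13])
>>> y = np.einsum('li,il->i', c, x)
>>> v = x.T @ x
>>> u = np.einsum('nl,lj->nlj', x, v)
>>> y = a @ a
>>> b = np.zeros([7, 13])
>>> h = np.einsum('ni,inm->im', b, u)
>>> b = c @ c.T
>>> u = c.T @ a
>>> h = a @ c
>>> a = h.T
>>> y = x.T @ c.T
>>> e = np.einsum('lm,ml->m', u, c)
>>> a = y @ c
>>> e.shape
(7,)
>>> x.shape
(13, 7)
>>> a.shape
(7, 13)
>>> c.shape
(7, 13)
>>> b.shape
(7, 7)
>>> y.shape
(7, 7)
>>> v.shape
(7, 7)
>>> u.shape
(13, 7)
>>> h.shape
(7, 13)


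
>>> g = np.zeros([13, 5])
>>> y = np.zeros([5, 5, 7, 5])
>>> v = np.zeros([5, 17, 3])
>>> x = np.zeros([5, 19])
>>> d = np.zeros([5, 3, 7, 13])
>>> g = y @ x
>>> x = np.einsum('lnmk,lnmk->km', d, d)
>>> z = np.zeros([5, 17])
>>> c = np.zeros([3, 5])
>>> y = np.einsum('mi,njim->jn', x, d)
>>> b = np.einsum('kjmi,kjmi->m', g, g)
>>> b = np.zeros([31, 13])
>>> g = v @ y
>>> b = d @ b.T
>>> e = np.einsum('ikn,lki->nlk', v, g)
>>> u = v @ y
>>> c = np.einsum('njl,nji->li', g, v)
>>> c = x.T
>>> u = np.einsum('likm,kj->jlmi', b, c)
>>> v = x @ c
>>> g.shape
(5, 17, 5)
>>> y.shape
(3, 5)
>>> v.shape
(13, 13)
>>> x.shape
(13, 7)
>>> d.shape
(5, 3, 7, 13)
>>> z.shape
(5, 17)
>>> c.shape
(7, 13)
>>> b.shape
(5, 3, 7, 31)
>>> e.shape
(3, 5, 17)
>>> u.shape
(13, 5, 31, 3)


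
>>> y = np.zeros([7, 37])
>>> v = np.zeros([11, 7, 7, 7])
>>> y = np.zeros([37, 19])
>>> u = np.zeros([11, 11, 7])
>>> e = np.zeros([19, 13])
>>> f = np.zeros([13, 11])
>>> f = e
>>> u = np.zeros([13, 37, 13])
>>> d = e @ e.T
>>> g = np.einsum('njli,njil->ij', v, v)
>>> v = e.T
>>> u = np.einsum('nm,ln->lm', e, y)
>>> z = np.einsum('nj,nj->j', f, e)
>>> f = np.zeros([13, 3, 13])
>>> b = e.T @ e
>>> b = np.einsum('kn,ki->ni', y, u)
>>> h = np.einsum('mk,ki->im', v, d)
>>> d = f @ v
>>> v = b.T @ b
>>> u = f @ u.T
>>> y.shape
(37, 19)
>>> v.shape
(13, 13)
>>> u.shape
(13, 3, 37)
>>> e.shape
(19, 13)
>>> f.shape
(13, 3, 13)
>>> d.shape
(13, 3, 19)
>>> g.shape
(7, 7)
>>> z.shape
(13,)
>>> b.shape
(19, 13)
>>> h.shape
(19, 13)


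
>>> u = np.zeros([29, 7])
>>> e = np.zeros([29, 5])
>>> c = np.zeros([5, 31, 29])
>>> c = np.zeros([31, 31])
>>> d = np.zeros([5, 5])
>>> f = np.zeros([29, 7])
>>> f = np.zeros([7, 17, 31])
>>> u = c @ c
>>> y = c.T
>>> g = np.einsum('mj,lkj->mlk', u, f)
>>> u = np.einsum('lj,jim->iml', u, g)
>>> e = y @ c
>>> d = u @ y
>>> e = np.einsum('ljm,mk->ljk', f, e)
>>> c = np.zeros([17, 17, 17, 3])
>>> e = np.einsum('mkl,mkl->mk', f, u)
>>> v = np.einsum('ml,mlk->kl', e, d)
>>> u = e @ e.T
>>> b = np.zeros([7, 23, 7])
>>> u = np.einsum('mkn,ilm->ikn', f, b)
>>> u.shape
(7, 17, 31)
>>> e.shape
(7, 17)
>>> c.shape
(17, 17, 17, 3)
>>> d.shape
(7, 17, 31)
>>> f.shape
(7, 17, 31)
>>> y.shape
(31, 31)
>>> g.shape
(31, 7, 17)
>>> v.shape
(31, 17)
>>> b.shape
(7, 23, 7)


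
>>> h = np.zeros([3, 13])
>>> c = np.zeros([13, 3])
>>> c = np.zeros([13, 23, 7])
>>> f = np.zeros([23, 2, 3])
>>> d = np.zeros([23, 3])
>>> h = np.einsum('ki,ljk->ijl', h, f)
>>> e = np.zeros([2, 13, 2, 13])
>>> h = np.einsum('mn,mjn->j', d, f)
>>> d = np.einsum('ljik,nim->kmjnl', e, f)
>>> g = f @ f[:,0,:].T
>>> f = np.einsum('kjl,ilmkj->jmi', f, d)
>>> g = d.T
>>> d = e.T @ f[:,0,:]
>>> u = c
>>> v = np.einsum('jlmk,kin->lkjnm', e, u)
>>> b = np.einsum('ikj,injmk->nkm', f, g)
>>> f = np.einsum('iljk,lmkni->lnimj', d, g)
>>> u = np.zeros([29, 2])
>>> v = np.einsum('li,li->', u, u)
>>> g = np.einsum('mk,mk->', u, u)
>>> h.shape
(2,)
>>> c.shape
(13, 23, 7)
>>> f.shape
(2, 3, 13, 23, 13)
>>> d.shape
(13, 2, 13, 13)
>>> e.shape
(2, 13, 2, 13)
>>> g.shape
()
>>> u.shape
(29, 2)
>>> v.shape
()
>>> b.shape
(23, 13, 3)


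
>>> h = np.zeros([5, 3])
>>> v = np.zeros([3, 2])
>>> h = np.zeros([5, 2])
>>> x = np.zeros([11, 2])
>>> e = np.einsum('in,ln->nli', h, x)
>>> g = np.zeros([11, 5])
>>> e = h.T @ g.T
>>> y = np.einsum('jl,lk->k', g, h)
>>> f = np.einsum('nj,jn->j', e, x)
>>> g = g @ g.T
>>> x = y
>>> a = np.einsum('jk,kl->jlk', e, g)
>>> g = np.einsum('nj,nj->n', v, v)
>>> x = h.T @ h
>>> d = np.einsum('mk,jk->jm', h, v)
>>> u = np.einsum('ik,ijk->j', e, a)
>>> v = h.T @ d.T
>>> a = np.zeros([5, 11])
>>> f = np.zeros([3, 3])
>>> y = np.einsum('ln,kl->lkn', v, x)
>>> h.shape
(5, 2)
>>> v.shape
(2, 3)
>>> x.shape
(2, 2)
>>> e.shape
(2, 11)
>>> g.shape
(3,)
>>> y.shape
(2, 2, 3)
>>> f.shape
(3, 3)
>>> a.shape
(5, 11)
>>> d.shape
(3, 5)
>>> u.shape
(11,)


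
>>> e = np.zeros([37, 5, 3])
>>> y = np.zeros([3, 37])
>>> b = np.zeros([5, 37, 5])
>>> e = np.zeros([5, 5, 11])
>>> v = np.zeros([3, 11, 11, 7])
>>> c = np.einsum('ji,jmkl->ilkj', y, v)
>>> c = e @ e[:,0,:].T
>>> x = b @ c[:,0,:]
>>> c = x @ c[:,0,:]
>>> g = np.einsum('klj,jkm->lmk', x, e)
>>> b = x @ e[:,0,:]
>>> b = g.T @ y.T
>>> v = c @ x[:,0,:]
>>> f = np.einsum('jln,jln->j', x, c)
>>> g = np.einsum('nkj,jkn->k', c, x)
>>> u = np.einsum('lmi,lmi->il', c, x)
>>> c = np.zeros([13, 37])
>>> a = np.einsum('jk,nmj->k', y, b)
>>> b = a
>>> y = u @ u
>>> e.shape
(5, 5, 11)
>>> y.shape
(5, 5)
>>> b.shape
(37,)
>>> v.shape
(5, 37, 5)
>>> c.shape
(13, 37)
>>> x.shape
(5, 37, 5)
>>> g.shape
(37,)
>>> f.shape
(5,)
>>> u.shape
(5, 5)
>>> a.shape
(37,)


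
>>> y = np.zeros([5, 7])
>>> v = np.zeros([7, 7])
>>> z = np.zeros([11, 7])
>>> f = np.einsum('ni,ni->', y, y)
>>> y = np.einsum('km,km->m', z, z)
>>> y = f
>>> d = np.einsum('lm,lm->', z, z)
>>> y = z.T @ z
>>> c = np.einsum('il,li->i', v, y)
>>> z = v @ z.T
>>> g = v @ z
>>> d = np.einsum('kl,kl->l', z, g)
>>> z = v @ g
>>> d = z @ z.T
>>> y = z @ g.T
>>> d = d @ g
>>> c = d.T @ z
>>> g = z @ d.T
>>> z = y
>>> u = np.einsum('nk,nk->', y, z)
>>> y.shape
(7, 7)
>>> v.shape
(7, 7)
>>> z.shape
(7, 7)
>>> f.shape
()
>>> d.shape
(7, 11)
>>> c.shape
(11, 11)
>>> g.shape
(7, 7)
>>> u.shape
()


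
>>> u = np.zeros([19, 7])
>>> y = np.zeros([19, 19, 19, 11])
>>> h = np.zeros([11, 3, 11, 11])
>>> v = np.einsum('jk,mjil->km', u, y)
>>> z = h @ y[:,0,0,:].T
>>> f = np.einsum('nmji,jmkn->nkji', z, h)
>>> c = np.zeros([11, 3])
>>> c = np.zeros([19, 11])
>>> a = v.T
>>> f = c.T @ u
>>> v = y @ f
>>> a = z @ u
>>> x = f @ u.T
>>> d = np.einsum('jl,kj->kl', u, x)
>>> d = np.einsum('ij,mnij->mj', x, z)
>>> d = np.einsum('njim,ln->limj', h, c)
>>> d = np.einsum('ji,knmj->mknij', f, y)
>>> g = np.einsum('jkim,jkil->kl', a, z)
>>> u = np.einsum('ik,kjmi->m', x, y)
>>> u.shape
(19,)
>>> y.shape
(19, 19, 19, 11)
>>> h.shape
(11, 3, 11, 11)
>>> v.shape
(19, 19, 19, 7)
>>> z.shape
(11, 3, 11, 19)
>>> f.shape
(11, 7)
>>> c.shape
(19, 11)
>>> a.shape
(11, 3, 11, 7)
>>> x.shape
(11, 19)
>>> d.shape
(19, 19, 19, 7, 11)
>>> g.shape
(3, 19)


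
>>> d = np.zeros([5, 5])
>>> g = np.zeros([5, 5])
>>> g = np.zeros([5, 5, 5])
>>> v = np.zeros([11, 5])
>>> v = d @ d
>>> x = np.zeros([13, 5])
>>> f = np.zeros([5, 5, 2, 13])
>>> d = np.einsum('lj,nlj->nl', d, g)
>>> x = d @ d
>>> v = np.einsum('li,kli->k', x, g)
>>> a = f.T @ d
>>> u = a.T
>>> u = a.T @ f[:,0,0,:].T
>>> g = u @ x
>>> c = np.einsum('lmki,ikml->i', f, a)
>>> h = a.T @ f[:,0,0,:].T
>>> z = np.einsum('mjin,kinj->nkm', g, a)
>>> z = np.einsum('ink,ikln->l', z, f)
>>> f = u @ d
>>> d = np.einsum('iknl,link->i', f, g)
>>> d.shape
(5,)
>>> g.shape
(5, 5, 2, 5)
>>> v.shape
(5,)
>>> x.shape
(5, 5)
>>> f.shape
(5, 5, 2, 5)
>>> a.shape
(13, 2, 5, 5)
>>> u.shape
(5, 5, 2, 5)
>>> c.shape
(13,)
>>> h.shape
(5, 5, 2, 5)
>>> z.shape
(2,)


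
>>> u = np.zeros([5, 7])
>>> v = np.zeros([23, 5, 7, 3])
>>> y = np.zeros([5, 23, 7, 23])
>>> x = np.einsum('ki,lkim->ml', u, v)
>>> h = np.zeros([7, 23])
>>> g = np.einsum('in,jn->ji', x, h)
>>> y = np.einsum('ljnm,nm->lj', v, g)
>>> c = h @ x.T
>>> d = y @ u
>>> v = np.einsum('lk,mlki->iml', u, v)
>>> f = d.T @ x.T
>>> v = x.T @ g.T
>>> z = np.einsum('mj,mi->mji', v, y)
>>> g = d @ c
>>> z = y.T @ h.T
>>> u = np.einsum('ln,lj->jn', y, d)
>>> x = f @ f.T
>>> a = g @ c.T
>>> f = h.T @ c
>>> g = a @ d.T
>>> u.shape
(7, 5)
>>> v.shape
(23, 7)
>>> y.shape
(23, 5)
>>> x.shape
(7, 7)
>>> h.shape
(7, 23)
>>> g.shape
(23, 23)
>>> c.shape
(7, 3)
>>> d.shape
(23, 7)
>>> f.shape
(23, 3)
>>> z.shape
(5, 7)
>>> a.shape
(23, 7)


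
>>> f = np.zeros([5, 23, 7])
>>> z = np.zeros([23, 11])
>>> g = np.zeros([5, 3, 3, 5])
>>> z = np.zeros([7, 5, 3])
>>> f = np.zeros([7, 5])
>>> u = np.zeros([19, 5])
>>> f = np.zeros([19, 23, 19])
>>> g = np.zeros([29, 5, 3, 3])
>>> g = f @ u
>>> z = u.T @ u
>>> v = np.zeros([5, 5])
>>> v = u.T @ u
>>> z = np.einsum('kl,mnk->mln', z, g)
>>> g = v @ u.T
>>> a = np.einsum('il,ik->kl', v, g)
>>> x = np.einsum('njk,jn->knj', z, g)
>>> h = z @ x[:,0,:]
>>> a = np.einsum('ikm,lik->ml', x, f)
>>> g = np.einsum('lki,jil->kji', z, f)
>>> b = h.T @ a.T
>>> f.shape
(19, 23, 19)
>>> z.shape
(19, 5, 23)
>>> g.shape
(5, 19, 23)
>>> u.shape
(19, 5)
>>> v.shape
(5, 5)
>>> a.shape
(5, 19)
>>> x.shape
(23, 19, 5)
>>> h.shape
(19, 5, 5)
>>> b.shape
(5, 5, 5)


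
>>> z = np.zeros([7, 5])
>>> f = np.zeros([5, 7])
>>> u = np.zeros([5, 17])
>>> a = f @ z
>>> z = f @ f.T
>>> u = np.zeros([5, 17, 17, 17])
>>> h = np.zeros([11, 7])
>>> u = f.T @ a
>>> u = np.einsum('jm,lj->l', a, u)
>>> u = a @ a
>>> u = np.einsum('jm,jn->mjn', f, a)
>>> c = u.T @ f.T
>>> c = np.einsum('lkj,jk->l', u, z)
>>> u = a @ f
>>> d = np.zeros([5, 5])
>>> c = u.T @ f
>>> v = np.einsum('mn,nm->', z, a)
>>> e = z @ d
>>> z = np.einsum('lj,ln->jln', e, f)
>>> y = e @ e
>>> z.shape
(5, 5, 7)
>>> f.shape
(5, 7)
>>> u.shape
(5, 7)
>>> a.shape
(5, 5)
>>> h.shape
(11, 7)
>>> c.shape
(7, 7)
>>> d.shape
(5, 5)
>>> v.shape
()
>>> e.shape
(5, 5)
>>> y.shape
(5, 5)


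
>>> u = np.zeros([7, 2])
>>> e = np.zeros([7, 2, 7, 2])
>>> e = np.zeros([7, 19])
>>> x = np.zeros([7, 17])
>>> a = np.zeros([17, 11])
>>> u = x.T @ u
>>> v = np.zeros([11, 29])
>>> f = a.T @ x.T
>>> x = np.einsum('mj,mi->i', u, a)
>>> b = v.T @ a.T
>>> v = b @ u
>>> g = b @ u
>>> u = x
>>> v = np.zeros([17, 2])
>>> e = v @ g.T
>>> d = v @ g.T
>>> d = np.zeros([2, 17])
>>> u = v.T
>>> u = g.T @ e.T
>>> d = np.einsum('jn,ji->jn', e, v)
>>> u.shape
(2, 17)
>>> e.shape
(17, 29)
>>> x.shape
(11,)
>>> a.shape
(17, 11)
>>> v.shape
(17, 2)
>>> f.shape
(11, 7)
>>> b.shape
(29, 17)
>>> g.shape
(29, 2)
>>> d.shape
(17, 29)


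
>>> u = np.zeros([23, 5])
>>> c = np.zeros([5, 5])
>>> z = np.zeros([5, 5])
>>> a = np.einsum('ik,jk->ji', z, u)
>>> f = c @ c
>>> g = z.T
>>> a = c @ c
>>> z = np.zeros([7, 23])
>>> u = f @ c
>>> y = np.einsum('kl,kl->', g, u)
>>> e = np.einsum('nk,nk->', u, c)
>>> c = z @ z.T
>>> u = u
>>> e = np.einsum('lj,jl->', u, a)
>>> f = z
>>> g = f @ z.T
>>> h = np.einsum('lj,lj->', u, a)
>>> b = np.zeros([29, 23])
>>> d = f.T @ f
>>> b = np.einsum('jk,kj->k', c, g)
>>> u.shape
(5, 5)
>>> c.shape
(7, 7)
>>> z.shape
(7, 23)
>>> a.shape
(5, 5)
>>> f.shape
(7, 23)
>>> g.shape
(7, 7)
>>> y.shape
()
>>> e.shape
()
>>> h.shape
()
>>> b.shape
(7,)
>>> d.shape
(23, 23)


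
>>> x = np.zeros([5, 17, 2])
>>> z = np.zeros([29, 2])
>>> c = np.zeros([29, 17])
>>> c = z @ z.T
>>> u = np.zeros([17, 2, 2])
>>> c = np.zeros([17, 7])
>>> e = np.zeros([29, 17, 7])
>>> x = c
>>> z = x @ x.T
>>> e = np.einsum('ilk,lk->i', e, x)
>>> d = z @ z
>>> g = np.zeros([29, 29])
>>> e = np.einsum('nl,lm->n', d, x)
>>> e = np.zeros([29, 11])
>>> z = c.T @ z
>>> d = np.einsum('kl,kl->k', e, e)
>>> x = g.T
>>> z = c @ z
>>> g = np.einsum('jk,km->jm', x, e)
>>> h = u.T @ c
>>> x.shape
(29, 29)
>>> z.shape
(17, 17)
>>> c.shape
(17, 7)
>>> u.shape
(17, 2, 2)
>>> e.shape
(29, 11)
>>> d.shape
(29,)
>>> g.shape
(29, 11)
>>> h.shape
(2, 2, 7)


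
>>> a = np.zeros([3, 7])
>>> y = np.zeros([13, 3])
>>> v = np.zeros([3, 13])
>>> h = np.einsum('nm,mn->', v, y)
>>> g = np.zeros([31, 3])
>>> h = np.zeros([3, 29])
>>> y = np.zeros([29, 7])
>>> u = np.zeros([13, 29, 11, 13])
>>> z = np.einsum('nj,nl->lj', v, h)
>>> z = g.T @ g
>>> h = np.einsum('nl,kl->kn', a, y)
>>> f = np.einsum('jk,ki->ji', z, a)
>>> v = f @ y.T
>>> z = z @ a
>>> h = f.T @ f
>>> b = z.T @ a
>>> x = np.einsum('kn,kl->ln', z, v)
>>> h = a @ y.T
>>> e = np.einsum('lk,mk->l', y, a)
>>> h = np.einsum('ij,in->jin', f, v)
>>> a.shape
(3, 7)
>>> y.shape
(29, 7)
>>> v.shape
(3, 29)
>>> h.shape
(7, 3, 29)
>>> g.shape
(31, 3)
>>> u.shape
(13, 29, 11, 13)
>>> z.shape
(3, 7)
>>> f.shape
(3, 7)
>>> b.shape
(7, 7)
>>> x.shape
(29, 7)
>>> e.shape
(29,)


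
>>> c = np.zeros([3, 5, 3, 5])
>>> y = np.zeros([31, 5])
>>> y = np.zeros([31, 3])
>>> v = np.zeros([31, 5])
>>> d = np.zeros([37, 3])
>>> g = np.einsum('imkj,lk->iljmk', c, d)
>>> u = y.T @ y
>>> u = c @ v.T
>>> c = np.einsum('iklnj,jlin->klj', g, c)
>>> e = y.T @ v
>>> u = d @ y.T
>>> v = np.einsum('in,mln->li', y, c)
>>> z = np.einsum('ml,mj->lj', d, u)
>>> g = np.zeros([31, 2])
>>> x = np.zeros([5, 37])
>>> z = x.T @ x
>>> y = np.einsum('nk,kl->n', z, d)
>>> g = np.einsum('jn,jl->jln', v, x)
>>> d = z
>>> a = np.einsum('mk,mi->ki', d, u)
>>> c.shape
(37, 5, 3)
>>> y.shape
(37,)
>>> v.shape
(5, 31)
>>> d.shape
(37, 37)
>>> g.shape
(5, 37, 31)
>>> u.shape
(37, 31)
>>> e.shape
(3, 5)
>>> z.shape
(37, 37)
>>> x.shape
(5, 37)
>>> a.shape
(37, 31)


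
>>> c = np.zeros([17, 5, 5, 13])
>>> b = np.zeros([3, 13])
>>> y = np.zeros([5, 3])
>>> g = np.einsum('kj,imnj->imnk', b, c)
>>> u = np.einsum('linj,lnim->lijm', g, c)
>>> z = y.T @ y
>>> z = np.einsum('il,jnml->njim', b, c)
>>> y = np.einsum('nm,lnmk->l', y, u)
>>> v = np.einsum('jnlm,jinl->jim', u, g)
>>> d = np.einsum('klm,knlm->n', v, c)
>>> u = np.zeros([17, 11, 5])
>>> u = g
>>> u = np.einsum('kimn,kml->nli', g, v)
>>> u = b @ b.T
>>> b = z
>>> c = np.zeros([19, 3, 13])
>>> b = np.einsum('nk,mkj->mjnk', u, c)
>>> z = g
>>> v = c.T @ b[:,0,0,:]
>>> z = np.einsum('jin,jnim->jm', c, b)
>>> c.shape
(19, 3, 13)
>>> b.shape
(19, 13, 3, 3)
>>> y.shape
(17,)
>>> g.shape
(17, 5, 5, 3)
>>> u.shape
(3, 3)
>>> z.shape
(19, 3)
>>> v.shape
(13, 3, 3)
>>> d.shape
(5,)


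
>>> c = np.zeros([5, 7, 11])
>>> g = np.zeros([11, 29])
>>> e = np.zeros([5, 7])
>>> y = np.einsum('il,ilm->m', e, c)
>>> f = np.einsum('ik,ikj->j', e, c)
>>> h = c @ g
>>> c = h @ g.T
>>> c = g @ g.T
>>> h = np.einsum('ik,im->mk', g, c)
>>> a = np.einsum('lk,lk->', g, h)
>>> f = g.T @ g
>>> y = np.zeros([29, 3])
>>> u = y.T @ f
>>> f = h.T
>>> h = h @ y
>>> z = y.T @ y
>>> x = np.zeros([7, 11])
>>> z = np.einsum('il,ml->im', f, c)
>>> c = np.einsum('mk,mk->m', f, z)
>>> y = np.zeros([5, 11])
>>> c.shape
(29,)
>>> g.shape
(11, 29)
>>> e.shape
(5, 7)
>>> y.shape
(5, 11)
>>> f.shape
(29, 11)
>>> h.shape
(11, 3)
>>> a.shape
()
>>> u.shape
(3, 29)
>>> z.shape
(29, 11)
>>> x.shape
(7, 11)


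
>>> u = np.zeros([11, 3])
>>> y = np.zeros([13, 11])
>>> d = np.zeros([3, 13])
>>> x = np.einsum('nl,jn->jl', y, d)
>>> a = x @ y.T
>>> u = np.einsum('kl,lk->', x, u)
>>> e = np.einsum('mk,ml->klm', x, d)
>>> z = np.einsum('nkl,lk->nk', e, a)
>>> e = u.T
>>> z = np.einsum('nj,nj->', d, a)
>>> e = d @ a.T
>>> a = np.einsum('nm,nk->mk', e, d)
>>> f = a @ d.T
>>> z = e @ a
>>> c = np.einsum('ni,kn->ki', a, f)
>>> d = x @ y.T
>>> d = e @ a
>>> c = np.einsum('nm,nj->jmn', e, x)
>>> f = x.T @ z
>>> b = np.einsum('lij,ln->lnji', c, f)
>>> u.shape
()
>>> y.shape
(13, 11)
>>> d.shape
(3, 13)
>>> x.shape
(3, 11)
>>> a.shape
(3, 13)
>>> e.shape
(3, 3)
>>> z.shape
(3, 13)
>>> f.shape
(11, 13)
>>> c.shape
(11, 3, 3)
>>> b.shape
(11, 13, 3, 3)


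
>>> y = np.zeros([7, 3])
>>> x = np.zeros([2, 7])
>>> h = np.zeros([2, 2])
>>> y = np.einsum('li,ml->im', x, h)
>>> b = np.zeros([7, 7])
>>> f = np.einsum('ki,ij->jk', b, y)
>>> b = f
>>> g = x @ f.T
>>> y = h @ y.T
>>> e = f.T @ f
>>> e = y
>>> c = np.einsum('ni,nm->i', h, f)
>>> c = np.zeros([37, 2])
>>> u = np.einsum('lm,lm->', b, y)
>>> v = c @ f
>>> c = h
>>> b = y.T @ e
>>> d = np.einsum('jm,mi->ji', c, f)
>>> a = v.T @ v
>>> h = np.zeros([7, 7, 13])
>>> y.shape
(2, 7)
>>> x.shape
(2, 7)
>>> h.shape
(7, 7, 13)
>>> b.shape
(7, 7)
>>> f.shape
(2, 7)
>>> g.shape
(2, 2)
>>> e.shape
(2, 7)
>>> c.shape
(2, 2)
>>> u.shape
()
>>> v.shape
(37, 7)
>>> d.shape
(2, 7)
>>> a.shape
(7, 7)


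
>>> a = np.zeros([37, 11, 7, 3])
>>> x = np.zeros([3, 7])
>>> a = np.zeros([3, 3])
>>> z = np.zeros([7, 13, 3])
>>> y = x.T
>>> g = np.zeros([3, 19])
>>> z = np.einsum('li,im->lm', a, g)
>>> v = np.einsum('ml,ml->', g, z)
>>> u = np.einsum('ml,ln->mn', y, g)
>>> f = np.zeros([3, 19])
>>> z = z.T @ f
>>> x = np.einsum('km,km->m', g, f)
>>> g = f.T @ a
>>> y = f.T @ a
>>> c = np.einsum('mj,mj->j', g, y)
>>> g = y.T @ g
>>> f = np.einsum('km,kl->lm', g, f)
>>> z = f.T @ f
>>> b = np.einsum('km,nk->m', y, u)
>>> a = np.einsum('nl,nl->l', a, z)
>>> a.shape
(3,)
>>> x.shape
(19,)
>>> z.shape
(3, 3)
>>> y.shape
(19, 3)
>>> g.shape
(3, 3)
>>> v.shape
()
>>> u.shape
(7, 19)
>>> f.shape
(19, 3)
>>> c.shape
(3,)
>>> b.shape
(3,)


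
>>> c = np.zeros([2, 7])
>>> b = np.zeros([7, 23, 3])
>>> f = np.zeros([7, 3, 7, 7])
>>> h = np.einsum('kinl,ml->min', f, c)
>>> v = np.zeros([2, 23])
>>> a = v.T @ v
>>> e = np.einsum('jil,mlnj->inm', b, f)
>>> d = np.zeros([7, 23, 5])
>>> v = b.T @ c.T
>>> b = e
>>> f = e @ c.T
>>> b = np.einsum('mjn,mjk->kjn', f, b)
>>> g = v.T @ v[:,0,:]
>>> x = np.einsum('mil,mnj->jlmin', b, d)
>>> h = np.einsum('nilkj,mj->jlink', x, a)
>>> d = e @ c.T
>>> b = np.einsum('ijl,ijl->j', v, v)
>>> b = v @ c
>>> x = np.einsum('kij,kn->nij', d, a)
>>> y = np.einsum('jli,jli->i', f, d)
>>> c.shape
(2, 7)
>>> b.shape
(3, 23, 7)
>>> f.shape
(23, 7, 2)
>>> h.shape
(23, 7, 2, 5, 7)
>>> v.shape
(3, 23, 2)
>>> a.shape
(23, 23)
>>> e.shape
(23, 7, 7)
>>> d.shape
(23, 7, 2)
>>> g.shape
(2, 23, 2)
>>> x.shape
(23, 7, 2)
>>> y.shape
(2,)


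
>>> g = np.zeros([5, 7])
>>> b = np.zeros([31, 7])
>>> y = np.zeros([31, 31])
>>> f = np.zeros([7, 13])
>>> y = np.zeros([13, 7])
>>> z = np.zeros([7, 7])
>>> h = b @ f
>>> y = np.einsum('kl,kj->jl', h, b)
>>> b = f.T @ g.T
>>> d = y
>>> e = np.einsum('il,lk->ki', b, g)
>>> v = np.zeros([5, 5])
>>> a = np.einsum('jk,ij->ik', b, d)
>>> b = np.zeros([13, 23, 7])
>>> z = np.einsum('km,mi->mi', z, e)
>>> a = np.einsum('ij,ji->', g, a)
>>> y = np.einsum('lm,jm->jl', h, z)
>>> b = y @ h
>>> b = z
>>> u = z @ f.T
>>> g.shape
(5, 7)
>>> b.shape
(7, 13)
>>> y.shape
(7, 31)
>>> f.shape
(7, 13)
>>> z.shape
(7, 13)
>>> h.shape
(31, 13)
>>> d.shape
(7, 13)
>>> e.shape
(7, 13)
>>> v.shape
(5, 5)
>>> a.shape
()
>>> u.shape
(7, 7)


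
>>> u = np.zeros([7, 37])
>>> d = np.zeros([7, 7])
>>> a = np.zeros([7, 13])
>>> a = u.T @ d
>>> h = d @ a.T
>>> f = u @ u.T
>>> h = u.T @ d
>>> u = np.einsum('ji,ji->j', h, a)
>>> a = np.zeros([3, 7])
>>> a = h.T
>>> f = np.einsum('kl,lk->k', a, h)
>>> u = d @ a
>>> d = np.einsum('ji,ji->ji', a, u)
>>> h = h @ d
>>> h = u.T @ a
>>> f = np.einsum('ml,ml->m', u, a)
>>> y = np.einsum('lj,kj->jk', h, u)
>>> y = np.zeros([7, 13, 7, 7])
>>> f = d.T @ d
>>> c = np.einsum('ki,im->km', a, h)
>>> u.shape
(7, 37)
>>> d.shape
(7, 37)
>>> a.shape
(7, 37)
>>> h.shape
(37, 37)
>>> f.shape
(37, 37)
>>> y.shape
(7, 13, 7, 7)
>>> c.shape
(7, 37)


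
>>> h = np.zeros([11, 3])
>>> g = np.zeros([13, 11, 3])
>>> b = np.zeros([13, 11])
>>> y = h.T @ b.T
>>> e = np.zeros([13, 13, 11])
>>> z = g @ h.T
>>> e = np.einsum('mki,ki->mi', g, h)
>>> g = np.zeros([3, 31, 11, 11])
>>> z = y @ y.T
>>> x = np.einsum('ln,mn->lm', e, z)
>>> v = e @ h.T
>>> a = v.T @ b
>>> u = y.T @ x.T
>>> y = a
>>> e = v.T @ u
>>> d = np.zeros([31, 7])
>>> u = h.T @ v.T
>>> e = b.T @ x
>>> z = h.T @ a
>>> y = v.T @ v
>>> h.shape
(11, 3)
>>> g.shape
(3, 31, 11, 11)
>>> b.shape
(13, 11)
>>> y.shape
(11, 11)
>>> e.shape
(11, 3)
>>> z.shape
(3, 11)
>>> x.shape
(13, 3)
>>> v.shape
(13, 11)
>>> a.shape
(11, 11)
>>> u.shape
(3, 13)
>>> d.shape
(31, 7)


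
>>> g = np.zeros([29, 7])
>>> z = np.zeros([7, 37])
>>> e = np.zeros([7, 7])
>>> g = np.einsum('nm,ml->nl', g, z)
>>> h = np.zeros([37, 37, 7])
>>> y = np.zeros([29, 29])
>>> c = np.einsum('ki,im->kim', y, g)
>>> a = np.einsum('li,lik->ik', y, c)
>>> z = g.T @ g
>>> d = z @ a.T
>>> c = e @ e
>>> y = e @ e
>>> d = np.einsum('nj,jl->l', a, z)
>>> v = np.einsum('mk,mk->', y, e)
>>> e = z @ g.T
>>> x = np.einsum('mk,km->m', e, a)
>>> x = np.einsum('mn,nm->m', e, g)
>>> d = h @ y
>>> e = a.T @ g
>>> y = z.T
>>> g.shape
(29, 37)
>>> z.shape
(37, 37)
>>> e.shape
(37, 37)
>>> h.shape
(37, 37, 7)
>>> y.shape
(37, 37)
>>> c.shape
(7, 7)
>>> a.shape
(29, 37)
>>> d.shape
(37, 37, 7)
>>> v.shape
()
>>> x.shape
(37,)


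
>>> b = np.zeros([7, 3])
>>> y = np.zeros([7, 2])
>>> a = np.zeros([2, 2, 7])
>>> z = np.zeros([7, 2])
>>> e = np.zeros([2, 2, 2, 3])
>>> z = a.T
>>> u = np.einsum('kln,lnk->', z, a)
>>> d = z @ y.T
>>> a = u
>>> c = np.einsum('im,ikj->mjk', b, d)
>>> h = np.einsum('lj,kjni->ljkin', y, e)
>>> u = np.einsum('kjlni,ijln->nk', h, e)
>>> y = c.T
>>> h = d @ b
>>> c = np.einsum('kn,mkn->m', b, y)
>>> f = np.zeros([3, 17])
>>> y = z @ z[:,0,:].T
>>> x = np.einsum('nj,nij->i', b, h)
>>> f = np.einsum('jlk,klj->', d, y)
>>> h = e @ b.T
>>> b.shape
(7, 3)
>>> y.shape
(7, 2, 7)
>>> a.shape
()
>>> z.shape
(7, 2, 2)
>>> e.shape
(2, 2, 2, 3)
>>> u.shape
(3, 7)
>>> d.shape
(7, 2, 7)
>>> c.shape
(2,)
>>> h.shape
(2, 2, 2, 7)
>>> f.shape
()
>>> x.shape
(2,)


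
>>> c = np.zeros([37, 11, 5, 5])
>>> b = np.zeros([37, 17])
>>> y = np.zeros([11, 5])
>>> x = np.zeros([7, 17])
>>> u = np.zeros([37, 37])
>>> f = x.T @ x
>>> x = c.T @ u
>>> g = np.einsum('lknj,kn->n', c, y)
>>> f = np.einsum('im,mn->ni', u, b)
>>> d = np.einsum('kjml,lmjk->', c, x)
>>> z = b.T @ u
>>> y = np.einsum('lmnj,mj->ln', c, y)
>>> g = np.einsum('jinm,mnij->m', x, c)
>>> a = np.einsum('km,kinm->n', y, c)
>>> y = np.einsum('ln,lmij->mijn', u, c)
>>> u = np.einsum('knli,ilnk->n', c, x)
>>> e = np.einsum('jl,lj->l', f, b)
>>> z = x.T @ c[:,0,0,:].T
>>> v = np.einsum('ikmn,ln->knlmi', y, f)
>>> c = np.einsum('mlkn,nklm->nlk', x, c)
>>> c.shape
(37, 5, 11)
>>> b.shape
(37, 17)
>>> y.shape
(11, 5, 5, 37)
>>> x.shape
(5, 5, 11, 37)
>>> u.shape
(11,)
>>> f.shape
(17, 37)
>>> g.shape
(37,)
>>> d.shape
()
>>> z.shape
(37, 11, 5, 37)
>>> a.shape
(5,)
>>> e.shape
(37,)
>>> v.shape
(5, 37, 17, 5, 11)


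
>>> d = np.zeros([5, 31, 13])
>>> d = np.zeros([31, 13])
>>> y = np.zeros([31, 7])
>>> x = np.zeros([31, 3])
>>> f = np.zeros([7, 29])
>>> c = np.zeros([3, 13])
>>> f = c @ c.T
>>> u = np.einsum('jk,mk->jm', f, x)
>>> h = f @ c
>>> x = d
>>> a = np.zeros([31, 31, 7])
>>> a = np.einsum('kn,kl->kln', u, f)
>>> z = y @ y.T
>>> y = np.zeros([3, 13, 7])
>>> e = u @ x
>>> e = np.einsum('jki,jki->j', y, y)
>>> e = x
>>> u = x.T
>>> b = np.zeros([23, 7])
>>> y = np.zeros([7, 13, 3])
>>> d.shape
(31, 13)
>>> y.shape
(7, 13, 3)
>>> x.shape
(31, 13)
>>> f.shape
(3, 3)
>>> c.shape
(3, 13)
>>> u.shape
(13, 31)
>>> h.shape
(3, 13)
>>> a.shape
(3, 3, 31)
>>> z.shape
(31, 31)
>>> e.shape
(31, 13)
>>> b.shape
(23, 7)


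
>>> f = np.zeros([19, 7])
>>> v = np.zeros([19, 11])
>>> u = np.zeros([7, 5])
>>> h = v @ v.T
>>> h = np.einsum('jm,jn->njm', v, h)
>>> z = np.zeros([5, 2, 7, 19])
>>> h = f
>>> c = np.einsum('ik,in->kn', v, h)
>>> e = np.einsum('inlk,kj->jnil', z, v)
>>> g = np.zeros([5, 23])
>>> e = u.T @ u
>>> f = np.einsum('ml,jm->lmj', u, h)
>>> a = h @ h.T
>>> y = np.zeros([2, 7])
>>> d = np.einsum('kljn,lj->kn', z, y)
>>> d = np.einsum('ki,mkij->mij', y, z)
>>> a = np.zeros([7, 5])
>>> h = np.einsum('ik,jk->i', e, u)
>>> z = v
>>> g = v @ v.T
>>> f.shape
(5, 7, 19)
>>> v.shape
(19, 11)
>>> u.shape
(7, 5)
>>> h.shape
(5,)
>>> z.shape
(19, 11)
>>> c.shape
(11, 7)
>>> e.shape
(5, 5)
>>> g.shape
(19, 19)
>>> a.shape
(7, 5)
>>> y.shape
(2, 7)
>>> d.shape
(5, 7, 19)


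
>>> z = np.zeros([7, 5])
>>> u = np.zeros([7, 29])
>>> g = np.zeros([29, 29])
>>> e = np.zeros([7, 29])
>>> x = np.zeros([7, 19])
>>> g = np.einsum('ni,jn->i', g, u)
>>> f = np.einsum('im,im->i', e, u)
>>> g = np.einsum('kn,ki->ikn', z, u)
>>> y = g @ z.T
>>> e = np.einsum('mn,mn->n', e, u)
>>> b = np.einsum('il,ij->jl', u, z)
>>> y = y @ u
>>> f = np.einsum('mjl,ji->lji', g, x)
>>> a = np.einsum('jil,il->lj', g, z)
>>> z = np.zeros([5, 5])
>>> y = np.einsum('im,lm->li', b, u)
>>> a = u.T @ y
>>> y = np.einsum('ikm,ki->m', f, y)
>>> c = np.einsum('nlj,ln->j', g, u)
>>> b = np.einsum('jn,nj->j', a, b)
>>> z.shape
(5, 5)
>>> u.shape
(7, 29)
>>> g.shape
(29, 7, 5)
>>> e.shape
(29,)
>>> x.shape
(7, 19)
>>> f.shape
(5, 7, 19)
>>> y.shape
(19,)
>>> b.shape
(29,)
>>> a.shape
(29, 5)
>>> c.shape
(5,)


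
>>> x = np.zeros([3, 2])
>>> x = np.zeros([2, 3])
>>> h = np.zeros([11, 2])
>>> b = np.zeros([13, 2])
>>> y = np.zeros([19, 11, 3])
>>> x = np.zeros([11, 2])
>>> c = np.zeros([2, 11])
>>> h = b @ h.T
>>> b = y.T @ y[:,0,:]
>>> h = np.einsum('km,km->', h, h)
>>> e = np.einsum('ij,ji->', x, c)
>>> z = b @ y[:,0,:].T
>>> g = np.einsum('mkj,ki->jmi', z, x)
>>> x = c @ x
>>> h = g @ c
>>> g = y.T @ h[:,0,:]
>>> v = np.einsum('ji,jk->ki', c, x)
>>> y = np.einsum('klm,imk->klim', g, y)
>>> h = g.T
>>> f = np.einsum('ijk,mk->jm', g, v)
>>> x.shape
(2, 2)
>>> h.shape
(11, 11, 3)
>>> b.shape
(3, 11, 3)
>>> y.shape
(3, 11, 19, 11)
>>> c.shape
(2, 11)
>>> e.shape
()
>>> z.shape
(3, 11, 19)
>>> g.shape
(3, 11, 11)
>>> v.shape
(2, 11)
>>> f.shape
(11, 2)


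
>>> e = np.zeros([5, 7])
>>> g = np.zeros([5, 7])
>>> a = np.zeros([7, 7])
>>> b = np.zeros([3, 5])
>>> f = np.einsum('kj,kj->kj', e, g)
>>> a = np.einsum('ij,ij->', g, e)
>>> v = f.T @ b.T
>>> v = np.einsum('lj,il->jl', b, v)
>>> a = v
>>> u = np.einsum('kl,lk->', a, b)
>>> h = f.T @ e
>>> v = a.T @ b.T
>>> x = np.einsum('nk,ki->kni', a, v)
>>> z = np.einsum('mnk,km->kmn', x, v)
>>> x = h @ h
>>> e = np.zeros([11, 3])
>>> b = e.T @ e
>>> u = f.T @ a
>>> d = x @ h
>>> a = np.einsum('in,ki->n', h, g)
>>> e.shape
(11, 3)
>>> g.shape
(5, 7)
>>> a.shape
(7,)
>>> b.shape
(3, 3)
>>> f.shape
(5, 7)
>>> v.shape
(3, 3)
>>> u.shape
(7, 3)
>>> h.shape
(7, 7)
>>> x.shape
(7, 7)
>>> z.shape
(3, 3, 5)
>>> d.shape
(7, 7)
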